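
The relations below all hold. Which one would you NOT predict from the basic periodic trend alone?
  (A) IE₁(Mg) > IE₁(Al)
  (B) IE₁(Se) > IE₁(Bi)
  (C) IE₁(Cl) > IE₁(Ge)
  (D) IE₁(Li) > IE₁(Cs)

(A)

The general trend: first ionization energy increases across a period and decreases down a group.
(A) Mg (period 3, group 2) vs Al (period 3, group 13): the stated order contradicts the simple trend.
(B) Se (period 4, group 16) vs Bi (period 6, group 15): the stated order agrees with the simple trend.
(C) Cl (period 3, group 17) vs Ge (period 4, group 14): the stated order agrees with the simple trend.
(D) Li (period 2, group 1) vs Cs (period 6, group 1): the stated order agrees with the simple trend.
The exception is (A): Al's single 3p electron is easier to remove than one from Mg's filled 3s².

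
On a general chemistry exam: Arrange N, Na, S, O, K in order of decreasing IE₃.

Na > O > N > K > S

The third ionization energy removes an electron from the +2 ion. For each element: N²⁺ still has 3 valence electrons; Na²⁺ is already 1 electron into the core; S²⁺ still has 4 valence electrons; O²⁺ still has 4 valence electrons; K²⁺ is already 1 electron into the core.
Usually core removal costs more than valence removal, but here the competition is close: a tightly held n=2 valence electron can cost more to remove than an n=3 core electron, so the actual values have to decide it.
Valence configurations: N²⁺ [He]2s²2p¹, S²⁺ [Ne]3s²3p², O²⁺ [He]2s²2p².
Tabulated IE_3 (kJ/mol): N 4578, Na 6910, S 3357, O 5300, K 4420.
Hence IE_3: S < K < N < O < Na.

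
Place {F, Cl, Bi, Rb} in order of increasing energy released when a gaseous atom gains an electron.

Rb < Bi < F < Cl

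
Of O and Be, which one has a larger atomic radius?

Be is in period 2, group 2; O is in period 2, group 16.
Moving right in a period, electrons are added to the same shell under a stronger nuclear pull, so atoms get smaller; moving down, a new shell is opened and atoms get larger.
All lie in period 2, so atomic radius increases right to left.
So Be has the larger atomic radius (Be > O).

Be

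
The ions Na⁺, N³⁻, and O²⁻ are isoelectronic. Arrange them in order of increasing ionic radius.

All of these have 10 electrons, so size is governed by nuclear charge alone: the more protons, the stronger the pull on the same electron cloud, and the smaller the ion.
Nuclear charges: Na⁺ (Z=11), O²⁻ (Z=8), N³⁻ (Z=7).
Smallest to largest: Na⁺ < O²⁻ < N³⁻.

Na⁺ < O²⁻ < N³⁻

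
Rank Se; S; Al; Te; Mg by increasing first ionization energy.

Removing the outermost electron gets harder across a period and easier down a group.
Here both period and group differ, so the two effects have to be weighed against each other.
Mg > Al: this pair runs against the simple trend — see the exception note.
Te > Mg: period and group pull opposite ways; the across-period shift dominates (869 vs 738 kJ/mol).
Se > Te: they share group 16; the group trend gives Se the larger value.
S > Se: S sits above Se in group 16, so the down-group effect alone puts S higher.
Note the exception: Mg has a higher first ionization energy than Al, contrary to the simple trend — Al's single 3p electron is easier to remove than one from Mg's filled 3s².
For reference (kJ/mol): Mg 738, Al 578, S 1000, Se 941, Te 869.
So from lowest to highest: Al < Mg < Te < Se < S.

Al, Mg, Te, Se, S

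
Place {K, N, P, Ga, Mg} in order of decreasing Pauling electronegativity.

N is in period 2, group 15; Mg is in period 3, group 2; P is in period 3, group 15; K is in period 4, group 1; Ga is in period 4, group 13.
EN rises left→right (higher Z_eff, smaller atoms) and falls top→bottom (larger, more shielded atoms).
Neither a single period nor a single group — weigh both effects.
Mg > K: relative to K, both the across-period and down-group shifts push Mg's electronegativity up.
Ga > Mg: the two effects oppose for this pair; the across-period effect wins (1.81 vs 1.31).
P > Ga: both effects reinforce here, so P is clearly the higher of the two.
N > P: they share group 15; the group trend gives N the larger value.
Approximate values (Pauling): N 3.04, Mg 1.31, P 2.19, K 0.82, Ga 1.81.
So from highest to lowest: N > P > Ga > Mg > K.

N > P > Ga > Mg > K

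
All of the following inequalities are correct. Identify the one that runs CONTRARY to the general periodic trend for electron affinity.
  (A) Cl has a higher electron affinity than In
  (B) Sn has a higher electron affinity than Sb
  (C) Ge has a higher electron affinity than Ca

(B)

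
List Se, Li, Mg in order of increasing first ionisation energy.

Li, Mg, Se

First ionization energy rises across a period (greater Z_eff holds electrons more tightly) and falls down a group (valence electrons are farther from the nucleus).
Neither a single period nor a single group — weigh both effects.
Mg > Li: period and group pull opposite ways; the across-period shift dominates (738 vs 520 kJ/mol).
Se > Mg: period and group pull opposite ways; the across-period shift dominates (941 vs 738 kJ/mol).
For reference (kJ/mol): Li 520, Mg 738, Se 941.
So from lowest to highest: Li < Mg < Se.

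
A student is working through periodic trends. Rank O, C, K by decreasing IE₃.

IE_3 is the cost of taking one more electron from the +2 cation: O²⁺ still has 4 valence electrons; C²⁺ still has 2 valence electrons; K²⁺ is already 1 electron into the core.
Usually core removal costs more than valence removal, but here the competition is close: a tightly held n=2 valence electron can cost more to remove than an n=3 core electron, so the actual values have to decide it.
Valence configurations: O²⁺ [He]2s²2p², C²⁺ [He]2s².
The numbers (kJ/mol): O 5300, C 4620, K 4420.
Overall IE_3 order: K < C < O.

O, C, K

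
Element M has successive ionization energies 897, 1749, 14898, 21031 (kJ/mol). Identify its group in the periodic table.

Group 2

Look for the largest jump between consecutive ionization energies: IE3/IE2 ≈ 8.5, far larger than any earlier ratio.
That jump marks the point where a core electron is being removed. So the atom has 2 valence electrons.
A main-group element with 2 valence electrons is in group 2.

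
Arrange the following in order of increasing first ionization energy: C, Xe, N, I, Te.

Te, I, C, Xe, N

C is in period 2, group 14; N is in period 2, group 15; Te is in period 5, group 16; I is in period 5, group 17; Xe is in period 5, group 18.
First ionization energy rises across a period (greater Z_eff holds electrons more tightly) and falls down a group (valence electrons are farther from the nucleus).
Neither a single period nor a single group — weigh both effects.
I > Te: I lies to the right of Te in period 5, so the across-period effect alone puts I higher.
C > I: period and group pull opposite ways; the down-group shift dominates (1086 vs 1008 kJ/mol).
Xe > C: period and group pull opposite ways; the across-period shift dominates (1170 vs 1086 kJ/mol).
N > Xe: the two effects oppose for this pair; the down-group effect wins (1402 vs 1170 kJ/mol).
For reference (kJ/mol): C 1086, N 1402, Te 869, I 1008, Xe 1170.
So from lowest to highest: Te < I < C < Xe < N.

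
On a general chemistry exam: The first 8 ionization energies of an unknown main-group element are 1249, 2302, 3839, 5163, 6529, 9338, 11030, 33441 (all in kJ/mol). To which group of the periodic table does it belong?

Group 17

Look for the largest jump between consecutive ionization energies: IE8/IE7 ≈ 3.0, far larger than any earlier ratio.
That jump marks the point where a core electron is being removed. So the atom has 7 valence electrons.
A main-group element with 7 valence electrons is in group 17.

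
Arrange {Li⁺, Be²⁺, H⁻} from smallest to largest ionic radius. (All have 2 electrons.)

Be²⁺, Li⁺, H⁻

All of these have 2 electrons, so size is governed by nuclear charge alone: the more protons, the stronger the pull on the same electron cloud, and the smaller the ion.
Nuclear charges: Be²⁺ (Z=4), Li⁺ (Z=3), H⁻ (Z=1).
Smallest to largest: Be²⁺ < Li⁺ < H⁻.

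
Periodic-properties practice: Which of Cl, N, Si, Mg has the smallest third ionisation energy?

Si

The third ionization energy removes an electron from the +2 ion. For each element: Cl²⁺ still has 5 valence electrons; N²⁺ still has 3 valence electrons; Si²⁺ still has 2 valence electrons; Mg²⁺ is the bare [Ne] core.
Breaking into a closed-shell core is much more expensive than removing a leftover valence electron — Mg has the largest IE_3 here.
Valence configurations: Cl²⁺ [Ne]3s²3p³, N²⁺ [He]2s²2p¹, Si²⁺ [Ne]3s².
Tabulated IE_3 (kJ/mol): Cl 3822, N 4578, Si 3232, Mg 7733.
Putting it together, IE_3: Si < Cl < N < Mg.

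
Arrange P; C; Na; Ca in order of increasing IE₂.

Ca < P < C < Na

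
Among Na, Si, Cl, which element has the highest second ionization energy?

The second ionization energy removes an electron from the +1 ion. For each element: Na⁺ is the bare [Ne] core; Si⁺ still has 3 valence electrons; Cl⁺ still has 6 valence electrons.
Pulling an electron out of a noble-gas core costs far more than removing a remaining valence electron, so Na sits at the high end of IE_2.
Valence configurations: Si⁺ [Ne]3s²3p¹, Cl⁺ [Ne]3s²3p⁴.
Approximate IE_2 values (kJ/mol): Na 4562, Si 1577, Cl 2298.
So the second ionization energies run Si < Cl < Na.

Na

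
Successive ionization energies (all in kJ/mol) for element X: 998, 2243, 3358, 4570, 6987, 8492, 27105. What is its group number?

Look for the largest jump between consecutive ionization energies: IE7/IE6 ≈ 3.2, far larger than any earlier ratio.
That jump marks the point where a core electron is being removed. So the atom has 6 valence electrons.
A main-group element with 6 valence electrons is in group 16.

Group 16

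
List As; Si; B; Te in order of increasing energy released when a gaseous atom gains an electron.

B is in period 2, group 13; Si is in period 3, group 14; As is in period 4, group 15; Te is in period 5, group 16.
Atoms with high Z_eff and room in the valence shell (especially the halogens) have the most exothermic electron affinities.
These sit on a diagonal, where the across-period and down-group effects partly cancel.
As > B: the two effects oppose for this pair; the across-period effect wins (78 vs 27 kJ/mol).
Si > As: the two effects oppose for this pair; the down-group effect wins (134 vs 78 kJ/mol).
Te > Si: the two effects oppose for this pair; the across-period effect wins (190 vs 134 kJ/mol).
Tabulated electron affinity (kJ/mol): B 27, Si 134, As 78, Te 190.
So from lowest to highest: B < As < Si < Te.

B < As < Si < Te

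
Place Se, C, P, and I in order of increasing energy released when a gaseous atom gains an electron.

Atoms with high Z_eff and room in the valence shell (especially the halogens) have the most exothermic electron affinities.
These sit on a diagonal, where the across-period and down-group effects partly cancel.
C > P: the two effects oppose for this pair; the down-group effect wins (122 vs 72 kJ/mol).
Se > C: period and group pull opposite ways; the across-period shift dominates (195 vs 122 kJ/mol).
I > Se: period and group pull opposite ways; the across-period shift dominates (295 vs 195 kJ/mol).
Tabulated electron affinity (kJ/mol): C 122, P 72, Se 195, I 295.
So from lowest to highest: P < C < Se < I.

P < C < Se < I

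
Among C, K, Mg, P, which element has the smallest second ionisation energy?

Mg

Consider each +1 ion: C⁺ still has 3 valence electrons; K⁺ is the bare [Ar] core; Mg⁺ still has 1 valence electron; P⁺ still has 4 valence electrons.
Core electrons are held far more tightly than valence electrons, so K tops the IE_2 order.
Valence configurations: C⁺ [He]2s²2p¹, Mg⁺ [Ne]3s¹, P⁺ [Ne]3s²3p².
Tabulated IE_2 (kJ/mol): C 2353, K 3052, Mg 1451, P 1907.
Putting it together, IE_2: Mg < P < C < K.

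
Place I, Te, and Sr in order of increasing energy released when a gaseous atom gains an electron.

Sr < Te < I

Adding an electron releases more energy for atoms nearer the top right (short of the noble gases).
All lie in period 5, so electron affinity increases left to right.
So from lowest to highest: Sr < Te < I.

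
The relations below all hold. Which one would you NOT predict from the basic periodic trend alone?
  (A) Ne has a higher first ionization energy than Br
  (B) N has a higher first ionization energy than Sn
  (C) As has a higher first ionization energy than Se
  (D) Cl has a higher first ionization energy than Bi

(C)

The general trend: first ionization energy increases across a period and decreases down a group.
(A) Ne (period 2, group 18) vs Br (period 4, group 17): the stated order agrees with the simple trend.
(B) N (period 2, group 15) vs Sn (period 5, group 14): the stated order agrees with the simple trend.
(C) As (period 4, group 15) vs Se (period 4, group 16): the stated order contradicts the simple trend.
(D) Cl (period 3, group 17) vs Bi (period 6, group 15): the stated order agrees with the simple trend.
The exception is (C): Se (4p⁴) ionizes more easily than half-filled As (4p³).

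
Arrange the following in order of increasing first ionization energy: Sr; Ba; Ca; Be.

Ba, Sr, Ca, Be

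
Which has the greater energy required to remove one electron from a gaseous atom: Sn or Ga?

Sn

Ga is in period 4, group 13; Sn is in period 5, group 14.
First ionization energy rises across a period (greater Z_eff holds electrons more tightly) and falls down a group (valence electrons are farther from the nucleus).
These sit on a diagonal, where the across-period and down-group effects partly cancel.
Sn > Ga: the two effects oppose for this pair; the across-period effect wins (709 vs 579 kJ/mol).
For reference (kJ/mol): Ga 579, Sn 709.
So Sn has the greater energy required to remove one electron from a gaseous atom (Sn > Ga).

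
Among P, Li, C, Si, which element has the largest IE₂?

Li

After 1 electron has been removed, what remains? P⁺ still has 4 valence electrons; Li⁺ is the bare [He] core; C⁺ still has 3 valence electrons; Si⁺ still has 3 valence electrons.
Breaking into a closed-shell core is much more expensive than removing a leftover valence electron — Li has the largest IE_2 here.
Valence configurations: P⁺ [Ne]3s²3p², C⁺ [He]2s²2p¹, Si⁺ [Ne]3s²3p¹.
Approximate IE_2 values (kJ/mol): P 1907, Li 7298, C 2353, Si 1577.
Putting it together, IE_2: Si < P < C < Li.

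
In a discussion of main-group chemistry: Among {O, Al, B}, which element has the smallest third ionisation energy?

Al

IE_3 is the cost of taking one more electron from the +2 cation: O²⁺ still has 4 valence electrons; Al²⁺ still has 1 valence electron; B²⁺ still has 1 valence electron.
All are still removing valence electrons, so compare the +2 ions as you would atoms: IE_3 generally rises across a period (higher Z_eff) and falls down a group (larger shell), subject to the usual subshell exceptions.
Valence configurations: O²⁺ [He]2s²2p², Al²⁺ [Ne]3s¹, B²⁺ [He]2s¹.
Approximate IE_3 values (kJ/mol): O 5300, Al 2745, B 3660.
So the third ionization energies run Al < B < O.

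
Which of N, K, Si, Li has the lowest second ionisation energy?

Si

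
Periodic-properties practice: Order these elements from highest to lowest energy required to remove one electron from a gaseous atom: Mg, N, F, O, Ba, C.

F > N > O > C > Mg > Ba

C is in period 2, group 14; N is in period 2, group 15; O is in period 2, group 16; F is in period 2, group 17; Mg is in period 3, group 2; Ba is in period 6, group 2.
Removing the outermost electron gets harder across a period and easier down a group.
Neither a single period nor a single group — weigh both effects.
Mg > Ba: they share group 2; the group trend gives Mg the larger value.
C > Mg: both effects reinforce here, so C is clearly the higher of the two.
O > C: O lies to the right of C in period 2, so the across-period effect alone puts O higher.
N > O: this pair runs against the simple trend — see the exception note.
F > N: both are in period 2; the period trend gives F the larger value.
Note the exception: N has a higher first ionization energy than O, contrary to the simple trend — pairing an electron in O's 2p⁴ costs repulsion energy, so O ionizes more easily than half-filled N (2p³).
For reference (kJ/mol): C 1086, N 1402, O 1314, F 1681, Mg 738, Ba 503.
So from highest to lowest: F > N > O > C > Mg > Ba.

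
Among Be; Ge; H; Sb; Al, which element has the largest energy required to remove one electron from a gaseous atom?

H

H is in period 1, group 1; Be is in period 2, group 2; Al is in period 3, group 13; Ge is in period 4, group 14; Sb is in period 5, group 15.
IE₁ increases left→right with effective nuclear charge and decreases top→bottom as the valence shell moves farther out.
These sit on a diagonal, where the across-period and down-group effects partly cancel.
Ge > Al: period and group pull opposite ways; the across-period shift dominates (762 vs 578 kJ/mol).
Sb > Ge: period and group pull opposite ways; the across-period shift dominates (831 vs 762 kJ/mol).
Be > Sb: period and group pull opposite ways; the down-group shift dominates (900 vs 831 kJ/mol).
H > Be: period and group pull opposite ways; the down-group shift dominates (1312 vs 900 kJ/mol).
For reference (kJ/mol): H 1312, Be 900, Al 578, Ge 762, Sb 831.
The largest energy required to remove one electron from a gaseous atom among these belongs to H.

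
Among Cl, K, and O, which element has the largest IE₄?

O

The fourth ionization energy removes an electron from the +3 ion. For each element: Cl³⁺ still has 4 valence electrons; K³⁺ is already 2 electrons into the core; O³⁺ still has 3 valence electrons.
Usually core removal costs more than valence removal, but here the competition is close: a tightly held n=2 valence electron can cost more to remove than an n=3 core electron, so the actual values have to decide it.
Valence configurations: Cl³⁺ [Ne]3s²3p², O³⁺ [He]2s²2p¹.
Tabulated IE_4 (kJ/mol): Cl 5159, K 5877, O 7469.
Overall IE_4 order: Cl < K < O.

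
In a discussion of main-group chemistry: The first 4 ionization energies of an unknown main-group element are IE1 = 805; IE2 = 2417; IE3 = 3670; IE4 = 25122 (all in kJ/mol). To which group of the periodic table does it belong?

Group 13

Look for the largest jump between consecutive ionization energies: IE4/IE3 ≈ 6.8, far larger than any earlier ratio.
That jump marks the point where a core electron is being removed. So the atom has 3 valence electrons.
A main-group element with 3 valence electrons is in group 13.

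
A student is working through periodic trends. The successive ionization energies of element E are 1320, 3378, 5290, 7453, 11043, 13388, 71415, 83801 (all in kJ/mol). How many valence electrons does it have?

Look for the largest jump between consecutive ionization energies: IE7/IE6 ≈ 5.3, far larger than any earlier ratio.
That jump marks the point where a core electron is being removed. So the atom has 6 valence electrons.

6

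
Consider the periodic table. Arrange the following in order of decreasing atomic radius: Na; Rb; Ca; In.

Across a period the added protons contract the valence shell; down a group each new principal shell makes the atom larger.
Neither a single period nor a single group — weigh both effects.
Na > In: period and group pull opposite ways; the across-period shift dominates (155 vs 142 pm).
Ca > Na: period and group pull opposite ways; the down-group shift dominates (171 vs 155 pm).
Rb > Ca: both effects reinforce here, so Rb is clearly the larger of the two.
Tabulated atomic radius (pm): Na 155, Ca 171, Rb 210, In 142.
So from largest to smallest: Rb > Ca > Na > In.

Rb, Ca, Na, In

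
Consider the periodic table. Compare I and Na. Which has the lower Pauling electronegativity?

EN rises left→right (higher Z_eff, smaller atoms) and falls top→bottom (larger, more shielded atoms).
Here both period and group differ, so the two effects have to be weighed against each other.
I > Na: period and group pull opposite ways; the across-period shift dominates (2.66 vs 0.93).
For reference (Pauling): Na 0.93, I 2.66.
So Na has the lower Pauling electronegativity (Na < I).

Na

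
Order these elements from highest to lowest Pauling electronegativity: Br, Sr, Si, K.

Br, Si, Sr, K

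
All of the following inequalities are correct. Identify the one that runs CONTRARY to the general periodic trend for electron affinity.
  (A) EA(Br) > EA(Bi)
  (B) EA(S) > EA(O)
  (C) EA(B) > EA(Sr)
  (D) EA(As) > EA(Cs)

The general trend: electron affinity increases across a period and decreases down a group.
(A) Br (period 4, group 17) vs Bi (period 6, group 15): the stated order agrees with the simple trend.
(B) S (period 3, group 16) vs O (period 2, group 16): the stated order contradicts the simple trend.
(C) B (period 2, group 13) vs Sr (period 5, group 2): the stated order agrees with the simple trend.
(D) As (period 4, group 15) vs Cs (period 6, group 1): the stated order agrees with the simple trend.
The exception is (B): the compact 2p subshell of O repels the added electron more than S's larger 3p does.

(B)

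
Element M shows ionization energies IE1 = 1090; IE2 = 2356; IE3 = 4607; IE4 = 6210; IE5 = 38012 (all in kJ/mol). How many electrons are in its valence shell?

4

Look for the largest jump between consecutive ionization energies: IE5/IE4 ≈ 6.1, far larger than any earlier ratio.
That jump marks the point where a core electron is being removed. So the atom has 4 valence electrons.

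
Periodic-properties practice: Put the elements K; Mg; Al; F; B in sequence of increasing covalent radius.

F < B < Al < Mg < K

B is in period 2, group 13; F is in period 2, group 17; Mg is in period 3, group 2; Al is in period 3, group 13; K is in period 4, group 1.
Radius decreases left→right (rising Z_eff, same n) and increases top→bottom (higher n).
These span different periods and groups, so the two trends combine.
B > F: both are in period 2; the period trend gives B the larger value.
Al > B: they share group 13; the group trend gives Al the larger value.
Mg > Al: both are in period 3; the period trend gives Mg the larger value.
K > Mg: relative to Mg, both the across-period and down-group shifts push K's atomic radius up.
For reference (pm): B 85, F 64, Mg 139, Al 126, K 196.
So from smallest to largest: F < B < Al < Mg < K.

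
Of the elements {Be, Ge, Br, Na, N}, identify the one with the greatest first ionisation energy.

N

Be is in period 2, group 2; N is in period 2, group 15; Na is in period 3, group 1; Ge is in period 4, group 14; Br is in period 4, group 17.
IE₁ increases left→right with effective nuclear charge and decreases top→bottom as the valence shell moves farther out.
These span different periods and groups, so the two trends combine.
Ge > Na: period and group pull opposite ways; the across-period shift dominates (762 vs 496 kJ/mol).
Be > Ge: period and group pull opposite ways; the down-group shift dominates (900 vs 762 kJ/mol).
Br > Be: period and group pull opposite ways; the across-period shift dominates (1140 vs 900 kJ/mol).
N > Br: period and group pull opposite ways; the down-group shift dominates (1402 vs 1140 kJ/mol).
Approximate values (kJ/mol): Be 900, N 1402, Na 496, Ge 762, Br 1140.
The greatest first ionisation energy among these belongs to N.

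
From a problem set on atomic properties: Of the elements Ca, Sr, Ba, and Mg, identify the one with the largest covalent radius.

Ba

Moving right in a period, electrons are added to the same shell under a stronger nuclear pull, so atoms get smaller; moving down, a new shell is opened and atoms get larger.
All are in group 2, so atomic radius increases down the group.
The largest covalent radius among these belongs to Ba.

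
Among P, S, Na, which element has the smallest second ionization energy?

P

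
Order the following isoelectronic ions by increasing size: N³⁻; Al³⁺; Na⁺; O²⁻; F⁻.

All of these have 10 electrons, so size is governed by nuclear charge alone: the more protons, the stronger the pull on the same electron cloud, and the smaller the ion.
Nuclear charges: Al³⁺ (Z=13), Na⁺ (Z=11), F⁻ (Z=9), O²⁻ (Z=8), N³⁻ (Z=7).
Smallest to largest: Al³⁺ < Na⁺ < F⁻ < O²⁻ < N³⁻.

Al³⁺ < Na⁺ < F⁻ < O²⁻ < N³⁻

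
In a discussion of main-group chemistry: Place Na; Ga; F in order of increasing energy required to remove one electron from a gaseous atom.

F is in period 2, group 17; Na is in period 3, group 1; Ga is in period 4, group 13.
First ionization energy rises across a period (greater Z_eff holds electrons more tightly) and falls down a group (valence electrons are farther from the nucleus).
Here both period and group differ, so the two effects have to be weighed against each other.
Ga > Na: the two effects oppose for this pair; the across-period effect wins (579 vs 496 kJ/mol).
F > Ga: both effects reinforce here, so F is clearly the higher of the two.
Approximate values (kJ/mol): F 1681, Na 496, Ga 579.
So from lowest to highest: Na < Ga < F.

Na < Ga < F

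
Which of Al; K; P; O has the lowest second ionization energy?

Al

IE_2 is the cost of taking one more electron from the +1 cation: Al⁺ still has 2 valence electrons; K⁺ is the bare [Ar] core; P⁺ still has 4 valence electrons; O⁺ still has 5 valence electrons.
Usually core removal costs more than valence removal, but here the competition is close: a tightly held n=2 valence electron can cost more to remove than an n=3 core electron, so the actual values have to decide it.
Valence configurations: Al⁺ [Ne]3s², P⁺ [Ne]3s²3p², O⁺ [He]2s²2p³.
Tabulated IE_2 (kJ/mol): Al 1817, K 3052, P 1907, O 3388.
Hence IE_2: Al < P < K < O.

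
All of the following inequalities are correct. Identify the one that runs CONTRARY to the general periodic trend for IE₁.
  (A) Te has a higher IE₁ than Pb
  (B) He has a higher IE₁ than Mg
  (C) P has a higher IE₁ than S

(C)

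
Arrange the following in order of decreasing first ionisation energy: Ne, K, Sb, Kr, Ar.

Ne is in period 2, group 18; Ar is in period 3, group 18; K is in period 4, group 1; Kr is in period 4, group 18; Sb is in period 5, group 15.
IE₁ increases left→right with effective nuclear charge and decreases top→bottom as the valence shell moves farther out.
These span different periods and groups, so the two trends combine.
Sb > K: the two effects oppose for this pair; the across-period effect wins (831 vs 419 kJ/mol).
Kr > Sb: relative to Sb, both the across-period and down-group shifts push Kr's first ionization energy up.
Ar > Kr: Ar sits above Kr in group 18, so the down-group effect alone puts Ar higher.
Ne > Ar: Ne sits above Ar in group 18, so the down-group effect alone puts Ne higher.
For reference (kJ/mol): Ne 2081, Ar 1521, K 419, Kr 1351, Sb 831.
So from highest to lowest: Ne > Ar > Kr > Sb > K.

Ne > Ar > Kr > Sb > K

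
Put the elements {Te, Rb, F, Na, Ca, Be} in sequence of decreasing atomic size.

Rb > Ca > Na > Te > Be > F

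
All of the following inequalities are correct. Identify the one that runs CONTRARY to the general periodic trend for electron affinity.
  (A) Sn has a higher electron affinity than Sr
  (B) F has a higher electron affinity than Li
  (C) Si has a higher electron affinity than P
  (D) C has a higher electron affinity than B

The general trend: electron affinity increases across a period and decreases down a group.
(A) Sn (period 5, group 14) vs Sr (period 5, group 2): the stated order agrees with the simple trend.
(B) F (period 2, group 17) vs Li (period 2, group 1): the stated order agrees with the simple trend.
(C) Si (period 3, group 14) vs P (period 3, group 15): the stated order contradicts the simple trend.
(D) C (period 2, group 14) vs B (period 2, group 13): the stated order agrees with the simple trend.
The exception is (C): adding an electron to P's half-filled 3p³ is unfavourable, so Si (3p²) has the more exothermic EA.

(C)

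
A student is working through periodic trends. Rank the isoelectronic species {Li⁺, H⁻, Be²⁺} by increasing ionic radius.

All of these have 2 electrons, so size is governed by nuclear charge alone: the more protons, the stronger the pull on the same electron cloud, and the smaller the ion.
Nuclear charges: Be²⁺ (Z=4), Li⁺ (Z=3), H⁻ (Z=1).
Smallest to largest: Be²⁺ < Li⁺ < H⁻.

Be²⁺ < Li⁺ < H⁻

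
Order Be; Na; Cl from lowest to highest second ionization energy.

Be < Cl < Na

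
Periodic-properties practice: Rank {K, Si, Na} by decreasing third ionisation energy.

The third ionization energy removes an electron from the +2 ion. For each element: K²⁺ is already 1 electron into the core; Si²⁺ still has 2 valence electrons; Na²⁺ is already 1 electron into the core.
Breaking into a closed-shell core is much more expensive than removing a leftover valence electron — K and Na have the largest IE_3 here.
Approximate IE_3 values (kJ/mol): K 4420, Si 3232, Na 6910.
So the third ionization energies run Si < K < Na.

Na, K, Si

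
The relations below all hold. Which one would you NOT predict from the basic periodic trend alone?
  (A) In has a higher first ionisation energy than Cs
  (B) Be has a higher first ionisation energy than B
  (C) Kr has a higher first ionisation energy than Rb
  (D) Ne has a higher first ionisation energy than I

The general trend: first ionisation energy increases across a period and decreases down a group.
(A) In (period 5, group 13) vs Cs (period 6, group 1): the stated order agrees with the simple trend.
(B) Be (period 2, group 2) vs B (period 2, group 13): the stated order contradicts the simple trend.
(C) Kr (period 4, group 18) vs Rb (period 5, group 1): the stated order agrees with the simple trend.
(D) Ne (period 2, group 18) vs I (period 5, group 17): the stated order agrees with the simple trend.
The exception is (B): removing B's lone 2p electron is easier than breaking Be's filled 2s².

(B)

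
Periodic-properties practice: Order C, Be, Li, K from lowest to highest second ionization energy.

Be, C, K, Li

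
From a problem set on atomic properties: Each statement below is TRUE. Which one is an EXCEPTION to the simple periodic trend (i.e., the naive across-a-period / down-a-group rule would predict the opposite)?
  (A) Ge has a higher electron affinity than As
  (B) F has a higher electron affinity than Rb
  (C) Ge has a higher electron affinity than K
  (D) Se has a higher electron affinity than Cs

(A)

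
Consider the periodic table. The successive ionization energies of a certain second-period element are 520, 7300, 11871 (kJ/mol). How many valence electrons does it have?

1

Look for the largest jump between consecutive ionization energies: IE2/IE1 ≈ 14.0, far larger than any earlier ratio.
That jump marks the point where a core electron is being removed. So the atom has 1 valence electron.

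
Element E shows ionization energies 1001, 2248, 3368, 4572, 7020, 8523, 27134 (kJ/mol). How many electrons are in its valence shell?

6

Look for the largest jump between consecutive ionization energies: IE7/IE6 ≈ 3.2, far larger than any earlier ratio.
That jump marks the point where a core electron is being removed. So the atom has 6 valence electrons.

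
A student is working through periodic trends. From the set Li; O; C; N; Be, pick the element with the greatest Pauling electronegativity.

Li is in period 2, group 1; Be is in period 2, group 2; C is in period 2, group 14; N is in period 2, group 15; O is in period 2, group 16.
Atoms toward the upper right of the periodic table pull bonding electrons most strongly.
All lie in period 2, so electronegativity increases left to right.
The greatest Pauling electronegativity among these belongs to O.

O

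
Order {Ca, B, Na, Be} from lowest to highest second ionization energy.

Ca, Be, B, Na

Consider each +1 ion: Ca⁺ still has 1 valence electron; B⁺ still has 2 valence electrons; Na⁺ is the bare [Ne] core; Be⁺ still has 1 valence electron.
Pulling an electron out of a noble-gas core costs far more than removing a remaining valence electron, so Na sits at the high end of IE_2.
Valence configurations: Ca⁺ [Ar]4s¹, B⁺ [He]2s², Be⁺ [He]2s¹.
Approximate IE_2 values (kJ/mol): Ca 1145, B 2427, Na 4562, Be 1757.
Putting it together, IE_2: Ca < Be < B < Na.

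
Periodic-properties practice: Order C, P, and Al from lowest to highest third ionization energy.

Al < P < C

After 2 electrons have been removed, what remains? C²⁺ still has 2 valence electrons; P²⁺ still has 3 valence electrons; Al²⁺ still has 1 valence electron.
All are still removing valence electrons, so compare the +2 ions as you would atoms: IE_3 generally rises across a period (higher Z_eff) and falls down a group (larger shell), subject to the usual subshell exceptions.
Valence configurations: C²⁺ [He]2s², P²⁺ [Ne]3s²3p¹, Al²⁺ [Ne]3s¹.
Approximate IE_3 values (kJ/mol): C 4620, P 2914, Al 2745.
Overall IE_3 order: Al < P < C.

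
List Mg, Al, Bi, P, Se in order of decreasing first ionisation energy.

P, Se, Mg, Bi, Al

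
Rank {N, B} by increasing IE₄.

IE_4 is the cost of taking one more electron from the +3 cation: N³⁺ still has 2 valence electrons; B³⁺ is the bare [He] core.
Core electrons are held far more tightly than valence electrons, so B tops the IE_4 order.
The numbers (kJ/mol): N 7475, B 25026.
Hence IE_4: N < B.

N, B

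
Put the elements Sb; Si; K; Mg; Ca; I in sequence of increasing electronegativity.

K, Ca, Mg, Si, Sb, I

Mg is in period 3, group 2; Si is in period 3, group 14; K is in period 4, group 1; Ca is in period 4, group 2; Sb is in period 5, group 15; I is in period 5, group 17.
Smaller atoms with higher effective nuclear charge are more electronegative.
These span different periods and groups, so the two trends combine.
Ca > K: Ca lies to the right of K in period 4, so the across-period effect alone puts Ca higher.
Mg > Ca: Mg sits above Ca in group 2, so the down-group effect alone puts Mg higher.
Si > Mg: both are in period 3; the period trend gives Si the larger value.
Sb > Si: the two effects oppose for this pair; the across-period effect wins (2.05 vs 1.90).
I > Sb: both are in period 5; the period trend gives I the larger value.
For reference (Pauling): Mg 1.31, Si 1.90, K 0.82, Ca 1.00, Sb 2.05, I 2.66.
So from lowest to highest: K < Ca < Mg < Si < Sb < I.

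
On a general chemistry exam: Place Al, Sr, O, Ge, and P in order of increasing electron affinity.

Sr < Al < P < Ge < O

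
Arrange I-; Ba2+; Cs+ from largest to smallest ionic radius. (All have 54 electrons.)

All of these have 54 electrons, so size is governed by nuclear charge alone: the more protons, the stronger the pull on the same electron cloud, and the smaller the ion.
Nuclear charges: Ba2+ (Z=56), Cs+ (Z=55), I- (Z=53).
Largest to smallest: I- > Cs+ > Ba2+.

I- > Cs+ > Ba2+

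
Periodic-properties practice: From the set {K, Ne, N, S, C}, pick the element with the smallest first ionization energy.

K

C is in period 2, group 14; N is in period 2, group 15; Ne is in period 2, group 18; S is in period 3, group 16; K is in period 4, group 1.
Removing the outermost electron gets harder across a period and easier down a group.
These span different periods and groups, so the two trends combine.
S > K: both effects reinforce here, so S is clearly the higher of the two.
C > S: period and group pull opposite ways; the down-group shift dominates (1086 vs 1000 kJ/mol).
N > C: N lies to the right of C in period 2, so the across-period effect alone puts N higher.
Ne > N: Ne lies to the right of N in period 2, so the across-period effect alone puts Ne higher.
For reference (kJ/mol): C 1086, N 1402, Ne 2081, S 1000, K 419.
The smallest first ionization energy among these belongs to K.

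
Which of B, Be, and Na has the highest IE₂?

IE_2 is the cost of taking one more electron from the +1 cation: B⁺ still has 2 valence electrons; Be⁺ still has 1 valence electron; Na⁺ is the bare [Ne] core.
Breaking into a closed-shell core is much more expensive than removing a leftover valence electron — Na has the largest IE_2 here.
Valence configurations: B⁺ [He]2s², Be⁺ [He]2s¹.
The numbers (kJ/mol): B 2427, Be 1757, Na 4562.
So the second ionization energies run Be < B < Na.

Na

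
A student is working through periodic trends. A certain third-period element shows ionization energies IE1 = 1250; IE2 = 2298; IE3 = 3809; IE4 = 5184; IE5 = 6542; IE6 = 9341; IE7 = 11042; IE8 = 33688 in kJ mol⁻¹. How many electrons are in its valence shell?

7

Look for the largest jump between consecutive ionization energies: IE8/IE7 ≈ 3.1, far larger than any earlier ratio.
That jump marks the point where a core electron is being removed. So the atom has 7 valence electrons.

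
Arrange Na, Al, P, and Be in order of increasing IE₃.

Al < P < Na < Be

The third ionization energy removes an electron from the +2 ion. For each element: Na²⁺ is already 1 electron into the core; Al²⁺ still has 1 valence electron; P²⁺ still has 3 valence electrons; Be²⁺ is the bare [He] core.
Breaking into a closed-shell core is much more expensive than removing a leftover valence electron — Na and Be have the largest IE_3 here.
Valence configurations: Al²⁺ [Ne]3s¹, P²⁺ [Ne]3s²3p¹.
The numbers (kJ/mol): Na 6910, Al 2745, P 2914, Be 14849.
Putting it together, IE_3: Al < P < Na < Be.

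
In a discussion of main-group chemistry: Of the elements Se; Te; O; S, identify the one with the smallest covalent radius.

O

O is in period 2, group 16; S is in period 3, group 16; Se is in period 4, group 16; Te is in period 5, group 16.
Across a period the added protons contract the valence shell; down a group each new principal shell makes the atom larger.
All are in group 16, so atomic radius increases down the group.
The smallest covalent radius among these belongs to O.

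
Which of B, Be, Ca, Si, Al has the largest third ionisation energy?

Be

The third ionization energy removes an electron from the +2 ion. For each element: B²⁺ still has 1 valence electron; Be²⁺ is the bare [He] core; Ca²⁺ is the bare [Ar] core; Si²⁺ still has 2 valence electrons; Al²⁺ still has 1 valence electron.
Pulling an electron out of a noble-gas core costs far more than removing a remaining valence electron, so Ca and Be sit at the high end of IE_3.
Valence configurations: B²⁺ [He]2s¹, Si²⁺ [Ne]3s², Al²⁺ [Ne]3s¹.
Tabulated IE_3 (kJ/mol): B 3660, Be 14849, Ca 4912, Si 3232, Al 2745.
So the third ionization energies run Al < Si < B < Ca < Be.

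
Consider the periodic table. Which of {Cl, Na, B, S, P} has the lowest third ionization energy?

After 2 electrons have been removed, what remains? Cl²⁺ still has 5 valence electrons; Na²⁺ is already 1 electron into the core; B²⁺ still has 1 valence electron; S²⁺ still has 4 valence electrons; P²⁺ still has 3 valence electrons.
Breaking into a closed-shell core is much more expensive than removing a leftover valence electron — Na has the largest IE_3 here.
Valence configurations: Cl²⁺ [Ne]3s²3p³, B²⁺ [He]2s¹, S²⁺ [Ne]3s²3p², P²⁺ [Ne]3s²3p¹.
The numbers (kJ/mol): Cl 3822, Na 6910, B 3660, S 3357, P 2914.
Putting it together, IE_3: P < S < B < Cl < Na.

P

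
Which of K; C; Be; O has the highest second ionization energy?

Consider each +1 ion: K⁺ is the bare [Ar] core; C⁺ still has 3 valence electrons; Be⁺ still has 1 valence electron; O⁺ still has 5 valence electrons.
Usually core removal costs more than valence removal, but here the competition is close: a tightly held n=2 valence electron can cost more to remove than an n=3 core electron, so the actual values have to decide it.
Valence configurations: C⁺ [He]2s²2p¹, Be⁺ [He]2s¹, O⁺ [He]2s²2p³.
Tabulated IE_2 (kJ/mol): K 3052, C 2353, Be 1757, O 3388.
So the second ionization energies run Be < C < K < O.

O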